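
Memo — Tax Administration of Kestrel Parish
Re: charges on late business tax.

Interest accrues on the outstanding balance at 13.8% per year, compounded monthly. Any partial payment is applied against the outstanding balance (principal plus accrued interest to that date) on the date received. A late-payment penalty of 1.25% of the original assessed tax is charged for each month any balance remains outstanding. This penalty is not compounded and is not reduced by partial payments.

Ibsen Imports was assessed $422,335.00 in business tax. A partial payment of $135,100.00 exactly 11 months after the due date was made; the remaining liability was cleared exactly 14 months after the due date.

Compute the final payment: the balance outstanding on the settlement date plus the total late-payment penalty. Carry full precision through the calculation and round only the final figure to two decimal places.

$429,748.87

Monthly rate = 13.8% ÷ 12 = 1.15%
Balance at month 11: $422,335.0000 × (1 + 0.0115)^11 = $478,940.7966…
After $135,100.00 payment: $478,940.7966… − $135,100.00 = $343,840.7966…
Balance at month 14: $343,840.7966… × (1 + 0.0115)^3 = $355,840.2459…
Penalty: 14 × 1.25% × $422,335.00 = $73,908.63…
Final settlement = outstanding balance + penalty = $355,840.2459… + $73,908.63… = $429,748.87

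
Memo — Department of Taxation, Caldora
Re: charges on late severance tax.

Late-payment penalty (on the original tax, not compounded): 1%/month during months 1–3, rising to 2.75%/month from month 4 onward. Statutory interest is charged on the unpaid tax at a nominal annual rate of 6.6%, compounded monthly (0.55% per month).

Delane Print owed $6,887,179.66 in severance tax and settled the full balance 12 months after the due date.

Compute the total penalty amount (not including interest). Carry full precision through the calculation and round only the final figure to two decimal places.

Penalty, months 1–3: 3 × 1% × $6,887,179.66 = $206,615.39…
Penalty, months 4–12: 9 × 2.75% × $6,887,179.66 = $1,704,576.97…
Total penalty = $206,615.39… + $1,704,576.97… = $1,911,192.36

$1,911,192.36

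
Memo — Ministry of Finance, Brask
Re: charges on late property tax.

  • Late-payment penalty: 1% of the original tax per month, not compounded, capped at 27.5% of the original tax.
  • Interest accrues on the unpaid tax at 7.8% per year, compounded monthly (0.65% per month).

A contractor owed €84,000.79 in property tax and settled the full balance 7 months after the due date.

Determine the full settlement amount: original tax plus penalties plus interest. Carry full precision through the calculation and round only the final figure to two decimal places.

Penalty: 7 × 1% × €84,000.79 = €5,880.06… (below the 27.5% cap of €23,100.22…)
Interest: €84,000.79 × ((1 + 0.0065)^7 − 1) = €84,000.79 × 0.0463969… = €3,897.3783…
Total = €84,000.79 + €5,880.0553 + €3,897.3783… = €93,778.22

€93,778.22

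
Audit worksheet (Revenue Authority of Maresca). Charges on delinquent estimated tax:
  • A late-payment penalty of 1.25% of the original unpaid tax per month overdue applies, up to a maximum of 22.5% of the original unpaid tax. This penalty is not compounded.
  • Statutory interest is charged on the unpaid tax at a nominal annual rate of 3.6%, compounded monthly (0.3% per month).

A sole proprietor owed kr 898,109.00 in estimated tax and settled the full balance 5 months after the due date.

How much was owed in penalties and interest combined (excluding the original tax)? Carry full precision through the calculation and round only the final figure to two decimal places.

Penalty: 5 × 1.25% × kr 898,109.00 = kr 56,131.81… (below the 22.5% cap of kr 202,074.53…)
Interest: kr 898,109.00 × ((1 + 0.003)^5 − 1) = kr 898,109.00 × 0.0150903… = kr 13,552.7077…
Penalties + interest = kr 56,131.8125 + kr 13,552.7077… = kr 69,684.52

kr 69,684.52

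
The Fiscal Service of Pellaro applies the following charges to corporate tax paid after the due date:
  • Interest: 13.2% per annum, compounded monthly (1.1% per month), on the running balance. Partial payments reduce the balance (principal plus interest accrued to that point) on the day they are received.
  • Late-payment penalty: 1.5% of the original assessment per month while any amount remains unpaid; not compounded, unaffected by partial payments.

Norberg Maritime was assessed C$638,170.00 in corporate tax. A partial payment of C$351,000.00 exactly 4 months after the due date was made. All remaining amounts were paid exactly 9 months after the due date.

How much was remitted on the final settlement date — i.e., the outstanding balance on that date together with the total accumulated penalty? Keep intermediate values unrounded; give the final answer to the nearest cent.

C$419,619.78

Balance at month 4: C$638,170.0000 × (1 + 0.011)^4 = C$666,716.1984…
After C$351,000.00 payment: C$666,716.1984… − C$351,000.00 = C$315,716.1984…
Balance at month 9: C$315,716.1984… × (1 + 0.011)^5 = C$333,466.8312…
Penalty: 9 × 1.5% × C$638,170.00 = C$86,152.95
Final settlement = outstanding balance + penalty = C$333,466.8312… + C$86,152.95 = C$419,619.78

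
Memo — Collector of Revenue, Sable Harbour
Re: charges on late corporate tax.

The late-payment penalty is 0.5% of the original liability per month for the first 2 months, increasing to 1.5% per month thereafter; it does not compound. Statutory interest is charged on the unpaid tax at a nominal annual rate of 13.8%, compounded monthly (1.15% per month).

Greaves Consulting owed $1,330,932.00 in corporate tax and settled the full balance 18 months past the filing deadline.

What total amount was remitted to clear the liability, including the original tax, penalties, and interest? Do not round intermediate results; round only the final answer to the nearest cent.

Penalty, months 1–2: 2 × 0.5% × $1,330,932.00 = $13,309.32
Penalty, months 3–18: 16 × 1.5% × $1,330,932.00 = $319,423.68
Interest: $1,330,932.00 × ((1 + 0.0115)^18 − 1) = $1,330,932.00 × 0.2285306… = $304,158.6496…
Total = $1,330,932.00 + $332,733.0000 + $304,158.6496… = $1,967,823.65

$1,967,823.65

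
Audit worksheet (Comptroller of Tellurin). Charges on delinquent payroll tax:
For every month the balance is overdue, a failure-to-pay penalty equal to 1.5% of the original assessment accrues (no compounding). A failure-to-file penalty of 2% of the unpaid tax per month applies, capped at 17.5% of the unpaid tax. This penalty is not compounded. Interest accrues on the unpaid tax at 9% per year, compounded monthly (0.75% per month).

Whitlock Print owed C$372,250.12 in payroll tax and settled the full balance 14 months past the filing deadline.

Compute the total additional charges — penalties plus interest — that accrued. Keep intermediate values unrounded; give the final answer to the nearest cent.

Failure-to-file: 14 × 2% × C$372,250.12 = C$104,230.03…, capped at 17.5% × C$372,250.12 = C$65,143.77…
Failure-to-pay penalty: 14 × 1.5% × C$372,250.12 = C$78,172.53…
Interest: C$372,250.12 × ((1 + 0.0075)^14 − 1) = C$372,250.12 × 0.1102755… = C$41,050.0784…
Penalties + interest = C$143,316.2962 + C$41,050.0784… = C$184,366.37

C$184,366.37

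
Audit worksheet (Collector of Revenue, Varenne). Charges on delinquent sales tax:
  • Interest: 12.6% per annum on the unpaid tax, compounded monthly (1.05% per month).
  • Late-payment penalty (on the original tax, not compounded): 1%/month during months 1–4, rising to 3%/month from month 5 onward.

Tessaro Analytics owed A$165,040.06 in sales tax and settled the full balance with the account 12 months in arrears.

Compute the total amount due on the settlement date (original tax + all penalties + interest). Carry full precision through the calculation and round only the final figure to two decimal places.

A$233,290.28

Penalty, months 1–4: 4 × 1% × A$165,040.06 = A$6,601.60…
Penalty, months 5–12: 8 × 3% × A$165,040.06 = A$39,609.61…
Interest: A$165,040.06 × ((1 + 0.0105)^12 − 1) = A$165,040.06 × 0.1335373… = A$22,039.0034…
Total = A$165,040.06 + A$46,211.2168 + A$22,039.0034… = A$233,290.28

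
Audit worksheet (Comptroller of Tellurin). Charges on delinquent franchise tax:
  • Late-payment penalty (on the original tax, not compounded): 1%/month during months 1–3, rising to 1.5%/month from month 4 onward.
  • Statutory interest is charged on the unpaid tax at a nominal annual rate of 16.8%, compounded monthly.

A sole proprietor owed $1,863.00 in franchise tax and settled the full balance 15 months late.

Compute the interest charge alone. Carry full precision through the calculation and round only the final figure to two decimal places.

Interest (16.8%/yr ÷ 12 = 1.4%/month): $1,863.00 × ((1 + 0.014)^15 − 1) = $431.9973…

$432.00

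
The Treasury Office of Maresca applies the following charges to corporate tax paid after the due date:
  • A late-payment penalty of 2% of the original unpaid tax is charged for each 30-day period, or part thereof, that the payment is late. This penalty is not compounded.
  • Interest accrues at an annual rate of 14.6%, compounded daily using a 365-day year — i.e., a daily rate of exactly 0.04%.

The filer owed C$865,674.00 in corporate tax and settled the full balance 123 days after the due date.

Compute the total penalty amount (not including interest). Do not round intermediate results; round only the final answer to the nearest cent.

Penalty periods: ⌈123/30⌉ = 5; penalty = 5 × 2% × C$865,674.00 = C$86,567.40

C$86,567.40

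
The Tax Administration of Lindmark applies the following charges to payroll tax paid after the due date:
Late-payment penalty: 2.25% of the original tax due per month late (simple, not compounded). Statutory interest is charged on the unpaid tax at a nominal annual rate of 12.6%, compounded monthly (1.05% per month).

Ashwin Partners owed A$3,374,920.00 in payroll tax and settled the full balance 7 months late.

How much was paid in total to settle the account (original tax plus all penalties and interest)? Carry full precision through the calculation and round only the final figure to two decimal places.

Late-payment penalty = 2.25% × A$3,374,920.00 × 7 mo = A$531,549.90
Interest: A$3,374,920.00 × ((1 + 0.0105)^7 − 1) = A$3,374,920.00 × 0.0758562… = A$256,008.5896…
Total = A$3,374,920.00 + A$531,549.9000 + A$256,008.5896… = A$4,162,478.49

A$4,162,478.49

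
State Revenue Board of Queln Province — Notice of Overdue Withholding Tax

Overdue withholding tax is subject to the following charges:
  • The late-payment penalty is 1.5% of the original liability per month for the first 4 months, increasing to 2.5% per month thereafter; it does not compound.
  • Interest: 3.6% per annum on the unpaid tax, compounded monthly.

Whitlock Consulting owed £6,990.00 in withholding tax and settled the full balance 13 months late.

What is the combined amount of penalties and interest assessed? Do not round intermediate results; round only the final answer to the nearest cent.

Penalty, months 1–4: 4 × 1.5% × £6,990.00 = £419.40
Penalty, months 5–13: 9 × 2.5% × £6,990.00 = £1,572.75
Interest (3.6%/yr ÷ 12 = 0.3%/month): £6,990.00 × ((1 + 0.003)^13 − 1) = £277.5714…
Penalties + interest = £1,992.1500 + £277.5714… = £2,269.72

£2,269.72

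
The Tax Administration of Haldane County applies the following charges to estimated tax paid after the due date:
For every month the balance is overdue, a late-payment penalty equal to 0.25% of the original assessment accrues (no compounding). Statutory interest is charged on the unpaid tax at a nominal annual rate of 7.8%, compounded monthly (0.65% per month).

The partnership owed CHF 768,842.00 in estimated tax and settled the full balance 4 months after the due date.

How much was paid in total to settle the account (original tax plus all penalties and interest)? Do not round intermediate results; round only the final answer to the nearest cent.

Late-payment penalty = 0.25% × CHF 768,842.00 × 4 mo = CHF 7,688.42
Interest: CHF 768,842.00 × ((1 + 0.0065)^4 − 1) = CHF 768,842.00 × 0.0262546… = CHF 20,185.6394…
Total = CHF 768,842.00 + CHF 7,688.4200 + CHF 20,185.6394… = CHF 796,716.06

CHF 796,716.06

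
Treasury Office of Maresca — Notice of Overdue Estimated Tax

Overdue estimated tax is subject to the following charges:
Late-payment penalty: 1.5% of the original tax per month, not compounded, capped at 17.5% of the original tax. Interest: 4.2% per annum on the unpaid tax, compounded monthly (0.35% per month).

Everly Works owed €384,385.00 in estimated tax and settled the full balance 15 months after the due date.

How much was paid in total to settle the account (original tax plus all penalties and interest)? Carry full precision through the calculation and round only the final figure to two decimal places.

€472,334.58

Penalty (uncapped): 15 × 1.5% × €384,385.00 = €86,486.63…; cap = 17.5% × €384,385.00 = €67,267.38… → penalty = €67,267.38…
Interest: €384,385.00 × ((1 + 0.0035)^15 − 1) = €384,385.00 × 0.0538060… = €20,682.2057…
Total = €384,385.00 + €67,267.3750 + €20,682.2057… = €472,334.58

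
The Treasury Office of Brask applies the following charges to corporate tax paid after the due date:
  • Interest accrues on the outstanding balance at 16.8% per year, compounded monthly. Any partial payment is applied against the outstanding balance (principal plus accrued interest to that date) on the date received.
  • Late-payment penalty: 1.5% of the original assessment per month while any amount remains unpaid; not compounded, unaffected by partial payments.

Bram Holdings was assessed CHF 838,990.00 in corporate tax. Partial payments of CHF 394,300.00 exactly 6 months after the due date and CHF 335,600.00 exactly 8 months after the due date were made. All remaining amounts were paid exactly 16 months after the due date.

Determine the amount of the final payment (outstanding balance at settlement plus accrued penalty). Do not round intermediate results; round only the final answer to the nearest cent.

Monthly rate = 16.8% ÷ 12 = 1.4%
Balance at month 6: CHF 838,990.0000 × (1 + 0.014)^6 = CHF 911,978.3205…
After CHF 394,300.00 payment: CHF 911,978.3205… − CHF 394,300.00 = CHF 517,678.3205…
Balance at month 8: CHF 517,678.3205… × (1 + 0.014)^2 = CHF 532,274.7785…
After CHF 335,600.00 payment: CHF 532,274.7785… − CHF 335,600.00 = CHF 196,674.7785…
Balance at month 16: CHF 196,674.7785… × (1 + 0.014)^8 = CHF 219,812.4615…
Penalty: 16 × 1.5% × CHF 838,990.00 = CHF 201,357.60
Final settlement = outstanding balance + penalty = CHF 219,812.4615… + CHF 201,357.60 = CHF 421,170.06

CHF 421,170.06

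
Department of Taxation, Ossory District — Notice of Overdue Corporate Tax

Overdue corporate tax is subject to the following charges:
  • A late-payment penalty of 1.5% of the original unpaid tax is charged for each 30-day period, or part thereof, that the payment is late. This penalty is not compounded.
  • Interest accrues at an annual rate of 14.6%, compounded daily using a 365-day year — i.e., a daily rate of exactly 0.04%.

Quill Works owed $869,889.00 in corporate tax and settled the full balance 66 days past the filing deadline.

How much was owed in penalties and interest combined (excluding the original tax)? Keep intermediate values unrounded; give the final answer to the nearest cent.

Penalty periods: ⌈66/30⌉ = 3; penalty = 3 × 1.5% × $869,889.00 = $39,145.01…
Interest: $869,889.00 × ((1 + 0.0004)^66 − 1) = $869,889.00 × 0.02674615… = $23,266.1792…
Penalties + interest = $39,145.0050 + $23,266.1792… = $62,411.18

$62,411.18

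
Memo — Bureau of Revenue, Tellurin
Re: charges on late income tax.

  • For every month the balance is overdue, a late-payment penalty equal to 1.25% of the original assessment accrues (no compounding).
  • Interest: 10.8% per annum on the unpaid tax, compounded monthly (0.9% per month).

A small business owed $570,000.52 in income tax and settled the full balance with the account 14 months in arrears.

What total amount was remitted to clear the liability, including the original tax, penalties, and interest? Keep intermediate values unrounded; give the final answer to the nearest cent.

$745,927.22

Late-payment penalty: 14 × 1.25% × $570,000.52 = $99,750.09…
Interest: $570,000.52 × ((1 + 0.009)^14 − 1) = $570,000.52 × 0.1336430… = $76,176.6042…
Total = $570,000.52 + $99,750.0910 + $76,176.6042… = $745,927.22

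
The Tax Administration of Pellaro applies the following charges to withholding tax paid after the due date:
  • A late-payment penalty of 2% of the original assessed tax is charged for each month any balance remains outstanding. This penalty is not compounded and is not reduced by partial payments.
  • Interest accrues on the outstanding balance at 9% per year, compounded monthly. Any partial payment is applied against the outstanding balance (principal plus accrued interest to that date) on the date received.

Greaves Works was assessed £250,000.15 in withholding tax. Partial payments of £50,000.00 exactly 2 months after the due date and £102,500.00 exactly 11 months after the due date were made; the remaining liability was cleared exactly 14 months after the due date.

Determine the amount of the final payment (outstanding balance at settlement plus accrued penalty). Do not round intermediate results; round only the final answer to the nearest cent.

Monthly rate = 9% ÷ 12 = 0.75%
Balance at month 2: £250,000.1500 × (1 + 0.0075)^2 = £253,764.2148…
After £50,000.00 payment: £253,764.2148… − £50,000.00 = £203,764.2148…
Balance at month 11: £203,764.2148… × (1 + 0.0075)^9 = £217,938.2245…
After £102,500.00 payment: £217,938.2245… − £102,500.00 = £115,438.2245…
Balance at month 14: £115,438.2245… × (1 + 0.0075)^3 = £118,055.1135…
Penalty: 14 × 2% × £250,000.15 = £70,000.04…
Final settlement = outstanding balance + penalty = £118,055.1135… + £70,000.04… = £188,055.16

£188,055.16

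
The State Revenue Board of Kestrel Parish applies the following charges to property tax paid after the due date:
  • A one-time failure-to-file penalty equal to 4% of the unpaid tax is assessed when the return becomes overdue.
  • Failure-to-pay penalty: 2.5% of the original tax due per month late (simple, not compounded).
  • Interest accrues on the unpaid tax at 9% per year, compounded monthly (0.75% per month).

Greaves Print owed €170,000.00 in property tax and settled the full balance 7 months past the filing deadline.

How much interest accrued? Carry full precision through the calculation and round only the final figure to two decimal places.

Interest: €170,000.00 × ((1 + 0.0075)^7 − 1) = €170,000.00 × 0.0536961… = €9,128.3416…

€9,128.34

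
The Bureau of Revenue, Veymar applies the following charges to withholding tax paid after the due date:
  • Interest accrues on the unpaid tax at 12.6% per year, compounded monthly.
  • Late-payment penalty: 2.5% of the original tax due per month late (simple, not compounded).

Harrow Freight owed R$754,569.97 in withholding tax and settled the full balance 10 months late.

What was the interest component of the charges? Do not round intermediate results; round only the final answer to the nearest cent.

Interest (12.6%/yr ÷ 12 = 1.05%/month): R$754,569.97 × ((1 + 0.0105)^10 − 1) = R$83,080.2288…

R$83,080.23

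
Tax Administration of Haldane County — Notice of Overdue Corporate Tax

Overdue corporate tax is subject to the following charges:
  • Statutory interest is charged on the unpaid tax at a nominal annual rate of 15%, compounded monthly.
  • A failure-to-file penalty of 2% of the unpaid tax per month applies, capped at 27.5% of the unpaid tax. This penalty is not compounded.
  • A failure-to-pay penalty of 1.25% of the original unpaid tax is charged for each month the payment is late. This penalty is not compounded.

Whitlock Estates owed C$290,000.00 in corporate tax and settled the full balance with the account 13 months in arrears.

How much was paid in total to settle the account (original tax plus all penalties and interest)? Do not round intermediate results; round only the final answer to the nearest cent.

C$463,351.55

Failure-to-file: 13 × 2% × C$290,000.00 = C$75,400.00 (under the 27.5% cap)
Failure-to-pay penalty: 13 × 1.25% × C$290,000.00 = C$47,125.00
Interest (15%/yr ÷ 12 = 1.25%/month): C$290,000.00 × ((1 + 0.0125)^13 − 1) = C$50,826.5453…
Total = C$290,000.00 + C$122,525.0000 + C$50,826.5453… = C$463,351.55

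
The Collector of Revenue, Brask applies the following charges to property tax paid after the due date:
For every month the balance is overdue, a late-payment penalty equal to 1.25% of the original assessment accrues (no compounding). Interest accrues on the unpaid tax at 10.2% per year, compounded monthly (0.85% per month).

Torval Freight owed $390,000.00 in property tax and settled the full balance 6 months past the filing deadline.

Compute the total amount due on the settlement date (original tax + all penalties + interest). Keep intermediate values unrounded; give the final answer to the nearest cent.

$439,567.48

Late-payment penalty: 6 × 1.25% × $390,000.00 = $29,250.00
Interest: $390,000.00 × ((1 + 0.0085)^6 − 1) = $390,000.00 × 0.0520961… = $20,317.4833…
Total = $390,000.00 + $29,250.0000 + $20,317.4833… = $439,567.48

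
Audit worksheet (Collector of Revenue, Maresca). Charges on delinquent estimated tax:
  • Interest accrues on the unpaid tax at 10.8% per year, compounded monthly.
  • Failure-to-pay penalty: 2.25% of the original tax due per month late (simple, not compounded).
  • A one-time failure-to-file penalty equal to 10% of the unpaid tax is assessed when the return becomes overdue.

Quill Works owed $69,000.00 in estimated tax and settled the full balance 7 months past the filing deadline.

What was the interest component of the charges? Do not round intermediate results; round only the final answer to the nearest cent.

$4,466.15

Interest (10.8%/yr ÷ 12 = 0.9%/month): $69,000.00 × ((1 + 0.009)^7 − 1) = $4,466.1455…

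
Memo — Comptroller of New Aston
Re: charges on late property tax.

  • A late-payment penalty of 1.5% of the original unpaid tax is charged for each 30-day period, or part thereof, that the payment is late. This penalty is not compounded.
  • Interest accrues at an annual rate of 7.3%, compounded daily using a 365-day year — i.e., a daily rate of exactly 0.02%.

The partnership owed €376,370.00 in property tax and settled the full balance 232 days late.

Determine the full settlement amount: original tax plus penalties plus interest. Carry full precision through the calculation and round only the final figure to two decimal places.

€439,407.63

Penalty periods: ⌈232/30⌉ = 8; penalty = 8 × 1.5% × €376,370.00 = €45,164.40
Interest: €376,370.00 × ((1 + 0.0002)^232 − 1) = €376,370.00 × 0.04748846… = €17,873.2335…
Total = €376,370.00 + €45,164.4000 + €17,873.2335… = €439,407.63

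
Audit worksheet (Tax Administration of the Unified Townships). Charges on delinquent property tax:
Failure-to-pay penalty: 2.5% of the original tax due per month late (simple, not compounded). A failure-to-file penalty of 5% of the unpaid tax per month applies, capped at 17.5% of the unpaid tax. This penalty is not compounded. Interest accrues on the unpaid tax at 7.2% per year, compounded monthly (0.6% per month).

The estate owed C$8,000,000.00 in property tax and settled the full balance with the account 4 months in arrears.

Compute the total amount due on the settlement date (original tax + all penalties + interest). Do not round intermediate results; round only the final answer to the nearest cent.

Failure-to-file: 4 × 5% × C$8,000,000.00 = C$1,600,000.00, capped at 17.5% × C$8,000,000.00 = C$1,400,000.00
Failure-to-pay penalty: 4 × 2.5% × C$8,000,000.00 = C$800,000.00
Interest: C$8,000,000.00 × ((1 + 0.006)^4 − 1) = C$8,000,000.00 × 0.0242169… = C$193,734.9224…
Total = C$8,000,000.00 + C$2,200,000.0000 + C$193,734.9224… = C$10,393,734.92

C$10,393,734.92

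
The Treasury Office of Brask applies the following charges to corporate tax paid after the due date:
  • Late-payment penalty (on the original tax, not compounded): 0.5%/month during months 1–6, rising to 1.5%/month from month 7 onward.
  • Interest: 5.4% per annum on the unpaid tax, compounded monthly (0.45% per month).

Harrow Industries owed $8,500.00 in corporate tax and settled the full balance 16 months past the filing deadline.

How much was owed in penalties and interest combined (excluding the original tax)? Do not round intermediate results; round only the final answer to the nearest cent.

Penalty, months 1–6: 6 × 0.5% × $8,500.00 = $255.00
Penalty, months 7–16: 10 × 1.5% × $8,500.00 = $1,275.00
Interest: $8,500.00 × ((1 + 0.0045)^16 − 1) = $8,500.00 × 0.0744818… = $633.0952…
Penalties + interest = $1,530.0000 + $633.0952… = $2,163.10

$2,163.10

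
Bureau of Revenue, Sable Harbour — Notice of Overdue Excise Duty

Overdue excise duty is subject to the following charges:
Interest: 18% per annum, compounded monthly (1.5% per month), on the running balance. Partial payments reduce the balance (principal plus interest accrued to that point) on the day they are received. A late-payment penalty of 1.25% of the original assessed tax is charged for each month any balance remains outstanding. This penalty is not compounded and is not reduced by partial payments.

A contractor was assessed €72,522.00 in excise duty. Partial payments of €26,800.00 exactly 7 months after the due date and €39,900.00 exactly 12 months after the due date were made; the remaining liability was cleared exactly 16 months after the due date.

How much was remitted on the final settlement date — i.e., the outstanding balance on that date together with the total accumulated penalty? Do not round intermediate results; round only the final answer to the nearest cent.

Balance at month 7: €72,522.0000 × (1 + 0.015)^7 = €80,488.1728…
After €26,800.00 payment: €80,488.1728… − €26,800.00 = €53,688.1728…
Balance at month 12: €53,688.1728… × (1 + 0.015)^5 = €57,837.4097…
After €39,900.00 payment: €57,837.4097… − €39,900.00 = €17,937.4097…
Balance at month 16: €17,937.4097… × (1 + 0.015)^4 = €19,038.1129…
Penalty: 16 × 1.25% × €72,522.00 = €14,504.40
Final settlement = outstanding balance + penalty = €19,038.1129… + €14,504.40 = €33,542.51

€33,542.51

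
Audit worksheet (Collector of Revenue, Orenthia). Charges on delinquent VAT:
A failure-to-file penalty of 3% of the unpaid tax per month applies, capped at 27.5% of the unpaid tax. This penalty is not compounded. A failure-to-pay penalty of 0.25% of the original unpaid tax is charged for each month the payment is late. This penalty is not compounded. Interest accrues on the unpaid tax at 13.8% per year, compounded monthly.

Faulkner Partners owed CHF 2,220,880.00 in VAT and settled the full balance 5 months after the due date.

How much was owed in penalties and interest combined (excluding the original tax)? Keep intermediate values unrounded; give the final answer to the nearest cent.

Failure-to-file: 5 × 3% × CHF 2,220,880.00 = CHF 333,132.00 (under the 27.5% cap)
Failure-to-pay penalty = 0.25% × CHF 2,220,880.00 × 5 mo = CHF 27,761.00
Interest (13.8%/yr ÷ 12 = 1.15%/month): CHF 2,220,880.00 × ((1 + 0.0115)^5 − 1) = CHF 130,671.6853…
Penalties + interest = CHF 360,893.0000 + CHF 130,671.6853… = CHF 491,564.69

CHF 491,564.69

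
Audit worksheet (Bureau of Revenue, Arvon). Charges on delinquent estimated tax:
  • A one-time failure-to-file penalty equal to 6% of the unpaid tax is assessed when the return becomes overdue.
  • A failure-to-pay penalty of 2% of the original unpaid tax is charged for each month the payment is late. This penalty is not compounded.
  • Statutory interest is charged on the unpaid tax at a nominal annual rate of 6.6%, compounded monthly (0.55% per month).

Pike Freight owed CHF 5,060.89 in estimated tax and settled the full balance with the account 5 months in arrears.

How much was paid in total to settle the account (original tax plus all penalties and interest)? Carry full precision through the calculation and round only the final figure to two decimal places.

Failure-to-file penalty: 6% × CHF 5,060.89 = CHF 303.65…
Failure-to-pay penalty = 2% × CHF 5,060.89 × 5 mo = CHF 506.09…
Interest: CHF 5,060.89 × ((1 + 0.0055)^5 − 1) = CHF 5,060.89 × 0.0278042… = CHF 140.7138…
Total = CHF 5,060.89 + CHF 809.7424 + CHF 140.7138… = CHF 6,011.35

CHF 6,011.35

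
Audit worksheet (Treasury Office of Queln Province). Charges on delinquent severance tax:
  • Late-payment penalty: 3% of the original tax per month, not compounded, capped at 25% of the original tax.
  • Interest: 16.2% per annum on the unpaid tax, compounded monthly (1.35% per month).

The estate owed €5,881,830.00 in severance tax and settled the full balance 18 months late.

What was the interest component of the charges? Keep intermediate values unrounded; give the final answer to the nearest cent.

€1,605,724.95

Interest: €5,881,830.00 × ((1 + 0.0135)^18 − 1) = €5,881,830.00 × 0.2729975… = €1,605,724.9503…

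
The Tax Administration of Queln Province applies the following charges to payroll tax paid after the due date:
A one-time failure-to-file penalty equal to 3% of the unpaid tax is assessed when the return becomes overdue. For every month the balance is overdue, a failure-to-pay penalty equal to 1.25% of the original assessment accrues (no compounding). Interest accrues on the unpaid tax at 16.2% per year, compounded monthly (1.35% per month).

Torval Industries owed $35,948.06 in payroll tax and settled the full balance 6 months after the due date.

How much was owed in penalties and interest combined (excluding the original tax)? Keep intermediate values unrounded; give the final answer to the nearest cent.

$6,786.40

Failure-to-file penalty: 3% × $35,948.06 = $1,078.44…
Failure-to-pay penalty = 1.25% × $35,948.06 × 6 mo = $2,696.10…
Interest: $35,948.06 × ((1 + 0.0135)^6 − 1) = $35,948.06 × 0.0837835… = $3,011.8528…
Penalties + interest = $3,774.5463 + $3,011.8528… = $6,786.40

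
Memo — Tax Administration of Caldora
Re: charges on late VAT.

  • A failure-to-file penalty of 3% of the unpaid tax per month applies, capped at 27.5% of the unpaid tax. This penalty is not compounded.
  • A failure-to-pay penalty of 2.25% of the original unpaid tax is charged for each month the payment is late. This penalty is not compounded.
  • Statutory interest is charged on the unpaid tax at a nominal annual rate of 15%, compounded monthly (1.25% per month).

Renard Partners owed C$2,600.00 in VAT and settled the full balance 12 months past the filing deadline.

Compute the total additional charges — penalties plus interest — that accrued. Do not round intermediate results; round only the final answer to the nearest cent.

Failure-to-file: 12 × 3% × C$2,600.00 = C$936.00, capped at 27.5% × C$2,600.00 = C$715.00
Failure-to-pay penalty: 12 × 2.25% × C$2,600.00 = C$702.00
Interest: C$2,600.00 × ((1 + 0.0125)^12 − 1) = C$2,600.00 × 0.1607545… = C$417.9617…
Penalties + interest = C$1,417.0000 + C$417.9617… = C$1,834.96

C$1,834.96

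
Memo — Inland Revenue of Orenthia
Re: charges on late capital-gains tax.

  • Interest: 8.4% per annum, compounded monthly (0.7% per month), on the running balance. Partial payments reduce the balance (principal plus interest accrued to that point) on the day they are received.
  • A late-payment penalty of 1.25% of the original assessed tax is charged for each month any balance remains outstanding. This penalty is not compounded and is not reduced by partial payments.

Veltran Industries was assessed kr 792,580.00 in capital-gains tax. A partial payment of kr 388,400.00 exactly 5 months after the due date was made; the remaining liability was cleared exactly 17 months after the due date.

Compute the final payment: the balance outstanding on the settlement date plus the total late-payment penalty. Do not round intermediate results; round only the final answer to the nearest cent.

Balance at month 5: kr 792,580.0000 × (1 + 0.007)^5 = kr 820,711.3923…
After kr 388,400.00 payment: kr 820,711.3923… − kr 388,400.00 = kr 432,311.3923…
Balance at month 17: kr 432,311.3923… × (1 + 0.007)^12 = kr 470,056.7861…
Penalty: 17 × 1.25% × kr 792,580.00 = kr 168,423.25
Final settlement = outstanding balance + penalty = kr 470,056.7861… + kr 168,423.25 = kr 638,480.04

kr 638,480.04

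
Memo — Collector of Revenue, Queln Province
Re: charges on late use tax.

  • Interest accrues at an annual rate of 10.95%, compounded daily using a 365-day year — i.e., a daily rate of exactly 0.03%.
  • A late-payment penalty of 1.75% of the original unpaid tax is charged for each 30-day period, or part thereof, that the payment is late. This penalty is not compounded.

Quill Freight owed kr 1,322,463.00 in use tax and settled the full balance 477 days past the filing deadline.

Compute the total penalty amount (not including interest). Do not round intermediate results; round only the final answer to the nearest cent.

Penalty periods: ⌈477/30⌉ = 16; penalty = 16 × 1.75% × kr 1,322,463.00 = kr 370,289.64

kr 370,289.64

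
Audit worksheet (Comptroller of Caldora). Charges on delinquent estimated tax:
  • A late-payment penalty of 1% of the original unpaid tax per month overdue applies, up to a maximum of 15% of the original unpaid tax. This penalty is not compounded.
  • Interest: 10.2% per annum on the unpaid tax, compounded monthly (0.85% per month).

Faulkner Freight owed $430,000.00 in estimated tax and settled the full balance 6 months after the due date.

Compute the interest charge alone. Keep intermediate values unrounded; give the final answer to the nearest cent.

Interest: $430,000.00 × ((1 + 0.0085)^6 − 1) = $430,000.00 × 0.0520961… = $22,401.3278…

$22,401.33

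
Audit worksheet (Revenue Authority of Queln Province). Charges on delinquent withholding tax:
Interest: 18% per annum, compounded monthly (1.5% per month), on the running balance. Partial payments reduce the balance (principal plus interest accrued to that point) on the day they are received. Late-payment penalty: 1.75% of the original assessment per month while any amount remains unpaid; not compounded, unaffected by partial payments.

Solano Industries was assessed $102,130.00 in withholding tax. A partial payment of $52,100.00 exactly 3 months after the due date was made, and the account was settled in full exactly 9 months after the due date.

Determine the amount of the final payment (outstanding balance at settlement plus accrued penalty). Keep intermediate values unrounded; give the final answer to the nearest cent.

Balance at month 3: $102,130.0000 × (1 + 0.015)^3 = $106,795.1324…
After $52,100.00 payment: $106,795.1324… − $52,100.00 = $54,695.1324…
Balance at month 9: $54,695.1324… × (1 + 0.015)^6 = $59,806.0241…
Penalty: 9 × 1.75% × $102,130.00 = $16,085.48…
Final settlement = outstanding balance + penalty = $59,806.0241… + $16,085.48… = $75,891.50

$75,891.50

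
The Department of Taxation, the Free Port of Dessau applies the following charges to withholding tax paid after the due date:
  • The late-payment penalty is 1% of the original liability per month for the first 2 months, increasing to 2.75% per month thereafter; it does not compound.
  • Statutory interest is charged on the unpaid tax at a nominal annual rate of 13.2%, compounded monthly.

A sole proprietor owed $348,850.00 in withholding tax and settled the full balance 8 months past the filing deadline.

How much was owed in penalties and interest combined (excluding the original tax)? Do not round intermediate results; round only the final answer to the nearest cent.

Penalty, months 1–2: 2 × 1% × $348,850.00 = $6,977.00
Penalty, months 3–8: 6 × 2.75% × $348,850.00 = $57,560.25
Interest (13.2%/yr ÷ 12 = 1.1%/month): $348,850.00 × ((1 + 0.011)^8 − 1) = $31,907.0664…
Penalties + interest = $64,537.2500 + $31,907.0664… = $96,444.32

$96,444.32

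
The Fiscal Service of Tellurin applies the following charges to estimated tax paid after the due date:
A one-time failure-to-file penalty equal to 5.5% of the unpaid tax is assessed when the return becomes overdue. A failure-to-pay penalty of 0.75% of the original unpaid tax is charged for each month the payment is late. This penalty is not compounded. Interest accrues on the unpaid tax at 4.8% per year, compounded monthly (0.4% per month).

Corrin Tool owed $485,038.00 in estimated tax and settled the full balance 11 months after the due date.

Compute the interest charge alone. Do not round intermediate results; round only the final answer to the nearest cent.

Interest: $485,038.00 × ((1 + 0.004)^11 − 1) = $485,038.00 × 0.0448906… = $21,773.6686…

$21,773.67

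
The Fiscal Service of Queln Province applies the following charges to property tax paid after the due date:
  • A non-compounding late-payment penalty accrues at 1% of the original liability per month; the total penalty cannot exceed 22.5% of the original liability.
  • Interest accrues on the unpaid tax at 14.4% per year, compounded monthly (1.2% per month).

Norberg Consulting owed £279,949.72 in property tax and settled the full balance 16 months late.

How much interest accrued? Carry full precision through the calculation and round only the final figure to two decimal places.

Interest: £279,949.72 × ((1 + 0.012)^16 − 1) = £279,949.72 × 0.2102865… = £58,869.6554…

£58,869.66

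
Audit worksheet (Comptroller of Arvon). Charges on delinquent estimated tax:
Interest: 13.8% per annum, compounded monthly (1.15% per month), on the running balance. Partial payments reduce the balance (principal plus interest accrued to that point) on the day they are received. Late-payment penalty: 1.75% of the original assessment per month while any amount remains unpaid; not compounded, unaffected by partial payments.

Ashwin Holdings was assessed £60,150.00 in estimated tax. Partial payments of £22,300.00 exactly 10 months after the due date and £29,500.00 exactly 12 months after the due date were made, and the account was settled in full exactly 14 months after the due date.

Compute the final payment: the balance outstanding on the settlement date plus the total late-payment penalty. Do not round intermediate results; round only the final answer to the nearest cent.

£31,803.13

Balance at month 10: £60,150.0000 × (1 + 0.0115)^10 = £67,436.4194…
After £22,300.00 payment: £67,436.4194… − £22,300.00 = £45,136.4194…
Balance at month 12: £45,136.4194… × (1 + 0.0115)^2 = £46,180.5263…
After £29,500.00 payment: £46,180.5263… − £29,500.00 = £16,680.5263…
Balance at month 14: £16,680.5263… × (1 + 0.0115)^2 = £17,066.3844…
Penalty: 14 × 1.75% × £60,150.00 = £14,736.75
Final settlement = outstanding balance + penalty = £17,066.3844… + £14,736.75 = £31,803.13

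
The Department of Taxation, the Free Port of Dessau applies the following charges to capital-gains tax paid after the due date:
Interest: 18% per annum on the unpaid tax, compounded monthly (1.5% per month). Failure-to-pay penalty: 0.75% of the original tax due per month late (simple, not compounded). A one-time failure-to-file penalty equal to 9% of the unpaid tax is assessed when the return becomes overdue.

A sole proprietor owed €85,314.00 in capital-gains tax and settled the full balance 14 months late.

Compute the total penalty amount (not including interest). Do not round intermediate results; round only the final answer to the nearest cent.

€16,636.23

Failure-to-file penalty: 9% × €85,314.00 = €7,678.26
Failure-to-pay penalty: 14 × 0.75% × €85,314.00 = €8,957.97
Total penalty = €7,678.26 + €8,957.97 = €16,636.23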